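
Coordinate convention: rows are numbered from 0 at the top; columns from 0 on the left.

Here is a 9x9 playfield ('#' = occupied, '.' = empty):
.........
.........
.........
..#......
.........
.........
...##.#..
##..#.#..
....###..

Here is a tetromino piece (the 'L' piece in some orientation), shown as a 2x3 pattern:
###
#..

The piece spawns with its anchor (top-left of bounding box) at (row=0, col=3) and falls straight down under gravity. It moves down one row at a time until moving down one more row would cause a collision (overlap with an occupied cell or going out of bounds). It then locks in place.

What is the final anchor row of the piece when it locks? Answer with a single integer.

Answer: 4

Derivation:
Spawn at (row=0, col=3). Try each row:
  row 0: fits
  row 1: fits
  row 2: fits
  row 3: fits
  row 4: fits
  row 5: blocked -> lock at row 4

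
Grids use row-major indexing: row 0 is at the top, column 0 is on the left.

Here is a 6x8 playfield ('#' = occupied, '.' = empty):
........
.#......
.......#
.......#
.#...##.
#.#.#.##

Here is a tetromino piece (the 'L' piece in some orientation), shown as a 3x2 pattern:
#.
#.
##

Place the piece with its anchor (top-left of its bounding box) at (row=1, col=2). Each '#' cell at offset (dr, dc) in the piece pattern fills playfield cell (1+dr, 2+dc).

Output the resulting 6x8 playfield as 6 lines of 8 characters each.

Answer: ........
.##.....
..#....#
..##...#
.#...##.
#.#.#.##

Derivation:
Fill (1+0,2+0) = (1,2)
Fill (1+1,2+0) = (2,2)
Fill (1+2,2+0) = (3,2)
Fill (1+2,2+1) = (3,3)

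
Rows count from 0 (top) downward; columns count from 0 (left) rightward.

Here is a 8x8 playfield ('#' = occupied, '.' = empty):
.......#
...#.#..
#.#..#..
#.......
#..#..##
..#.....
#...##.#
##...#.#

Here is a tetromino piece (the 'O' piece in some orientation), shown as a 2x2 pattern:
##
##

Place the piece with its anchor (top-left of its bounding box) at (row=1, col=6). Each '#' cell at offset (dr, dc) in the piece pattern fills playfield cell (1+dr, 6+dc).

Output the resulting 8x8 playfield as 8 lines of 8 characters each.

Answer: .......#
...#.###
#.#..###
#.......
#..#..##
..#.....
#...##.#
##...#.#

Derivation:
Fill (1+0,6+0) = (1,6)
Fill (1+0,6+1) = (1,7)
Fill (1+1,6+0) = (2,6)
Fill (1+1,6+1) = (2,7)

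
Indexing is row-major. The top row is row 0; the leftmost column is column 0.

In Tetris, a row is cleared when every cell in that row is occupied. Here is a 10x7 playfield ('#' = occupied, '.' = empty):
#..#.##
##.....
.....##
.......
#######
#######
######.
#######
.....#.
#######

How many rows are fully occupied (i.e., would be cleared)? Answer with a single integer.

Check each row:
  row 0: 3 empty cells -> not full
  row 1: 5 empty cells -> not full
  row 2: 5 empty cells -> not full
  row 3: 7 empty cells -> not full
  row 4: 0 empty cells -> FULL (clear)
  row 5: 0 empty cells -> FULL (clear)
  row 6: 1 empty cell -> not full
  row 7: 0 empty cells -> FULL (clear)
  row 8: 6 empty cells -> not full
  row 9: 0 empty cells -> FULL (clear)
Total rows cleared: 4

Answer: 4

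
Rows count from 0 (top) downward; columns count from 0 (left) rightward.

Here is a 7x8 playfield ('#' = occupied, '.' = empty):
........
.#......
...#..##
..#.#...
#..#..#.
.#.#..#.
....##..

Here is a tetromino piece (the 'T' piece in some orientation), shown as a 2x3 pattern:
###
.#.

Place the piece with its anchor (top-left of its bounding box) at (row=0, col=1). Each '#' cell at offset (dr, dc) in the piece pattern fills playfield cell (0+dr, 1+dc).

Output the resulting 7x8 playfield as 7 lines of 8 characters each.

Answer: .###....
.##.....
...#..##
..#.#...
#..#..#.
.#.#..#.
....##..

Derivation:
Fill (0+0,1+0) = (0,1)
Fill (0+0,1+1) = (0,2)
Fill (0+0,1+2) = (0,3)
Fill (0+1,1+1) = (1,2)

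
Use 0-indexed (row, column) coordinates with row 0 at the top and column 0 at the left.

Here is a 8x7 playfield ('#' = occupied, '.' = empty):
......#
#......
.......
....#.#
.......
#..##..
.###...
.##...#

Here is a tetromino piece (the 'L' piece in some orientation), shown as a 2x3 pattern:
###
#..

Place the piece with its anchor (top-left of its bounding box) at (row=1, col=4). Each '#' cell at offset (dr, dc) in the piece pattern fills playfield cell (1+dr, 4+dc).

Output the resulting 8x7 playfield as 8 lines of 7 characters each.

Fill (1+0,4+0) = (1,4)
Fill (1+0,4+1) = (1,5)
Fill (1+0,4+2) = (1,6)
Fill (1+1,4+0) = (2,4)

Answer: ......#
#...###
....#..
....#.#
.......
#..##..
.###...
.##...#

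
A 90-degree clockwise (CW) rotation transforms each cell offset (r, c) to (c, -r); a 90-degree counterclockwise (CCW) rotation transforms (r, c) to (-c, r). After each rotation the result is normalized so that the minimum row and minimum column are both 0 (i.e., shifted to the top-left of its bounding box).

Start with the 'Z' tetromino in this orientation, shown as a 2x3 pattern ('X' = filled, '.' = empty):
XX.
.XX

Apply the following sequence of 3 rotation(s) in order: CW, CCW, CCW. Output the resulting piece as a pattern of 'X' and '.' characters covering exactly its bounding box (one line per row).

Start:
XX.
.XX
After rotation 1 (CW):
.X
XX
X.
After rotation 2 (CCW):
XX.
.XX
After rotation 3 (CCW):
.X
XX
X.

Answer: .X
XX
X.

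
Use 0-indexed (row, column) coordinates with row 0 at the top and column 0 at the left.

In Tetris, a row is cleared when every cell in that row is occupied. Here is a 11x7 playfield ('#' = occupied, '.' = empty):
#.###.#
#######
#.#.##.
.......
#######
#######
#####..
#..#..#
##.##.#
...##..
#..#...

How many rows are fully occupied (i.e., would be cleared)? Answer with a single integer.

Answer: 3

Derivation:
Check each row:
  row 0: 2 empty cells -> not full
  row 1: 0 empty cells -> FULL (clear)
  row 2: 3 empty cells -> not full
  row 3: 7 empty cells -> not full
  row 4: 0 empty cells -> FULL (clear)
  row 5: 0 empty cells -> FULL (clear)
  row 6: 2 empty cells -> not full
  row 7: 4 empty cells -> not full
  row 8: 2 empty cells -> not full
  row 9: 5 empty cells -> not full
  row 10: 5 empty cells -> not full
Total rows cleared: 3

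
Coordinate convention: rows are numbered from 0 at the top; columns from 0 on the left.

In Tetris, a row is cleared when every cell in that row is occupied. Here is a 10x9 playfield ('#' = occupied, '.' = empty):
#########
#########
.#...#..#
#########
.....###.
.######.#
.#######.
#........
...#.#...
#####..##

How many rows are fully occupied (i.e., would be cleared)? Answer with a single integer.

Check each row:
  row 0: 0 empty cells -> FULL (clear)
  row 1: 0 empty cells -> FULL (clear)
  row 2: 6 empty cells -> not full
  row 3: 0 empty cells -> FULL (clear)
  row 4: 6 empty cells -> not full
  row 5: 2 empty cells -> not full
  row 6: 2 empty cells -> not full
  row 7: 8 empty cells -> not full
  row 8: 7 empty cells -> not full
  row 9: 2 empty cells -> not full
Total rows cleared: 3

Answer: 3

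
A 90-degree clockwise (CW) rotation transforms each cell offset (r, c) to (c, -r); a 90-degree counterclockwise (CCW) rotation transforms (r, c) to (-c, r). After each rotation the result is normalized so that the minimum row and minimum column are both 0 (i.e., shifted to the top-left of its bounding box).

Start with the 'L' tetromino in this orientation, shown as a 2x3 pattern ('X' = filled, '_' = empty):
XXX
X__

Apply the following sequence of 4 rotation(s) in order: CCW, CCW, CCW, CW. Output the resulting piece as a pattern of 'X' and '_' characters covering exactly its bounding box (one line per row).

Answer: __X
XXX

Derivation:
Start:
XXX
X__
After rotation 1 (CCW):
X_
X_
XX
After rotation 2 (CCW):
__X
XXX
After rotation 3 (CCW):
XX
_X
_X
After rotation 4 (CW):
__X
XXX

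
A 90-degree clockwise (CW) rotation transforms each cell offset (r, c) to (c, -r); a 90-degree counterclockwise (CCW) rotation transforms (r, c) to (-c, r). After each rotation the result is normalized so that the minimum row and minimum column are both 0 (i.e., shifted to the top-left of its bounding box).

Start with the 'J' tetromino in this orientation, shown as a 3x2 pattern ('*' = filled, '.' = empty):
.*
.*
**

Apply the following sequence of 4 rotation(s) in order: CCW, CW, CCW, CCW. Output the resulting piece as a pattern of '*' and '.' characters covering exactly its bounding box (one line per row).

Answer: **
*.
*.

Derivation:
Start:
.*
.*
**
After rotation 1 (CCW):
***
..*
After rotation 2 (CW):
.*
.*
**
After rotation 3 (CCW):
***
..*
After rotation 4 (CCW):
**
*.
*.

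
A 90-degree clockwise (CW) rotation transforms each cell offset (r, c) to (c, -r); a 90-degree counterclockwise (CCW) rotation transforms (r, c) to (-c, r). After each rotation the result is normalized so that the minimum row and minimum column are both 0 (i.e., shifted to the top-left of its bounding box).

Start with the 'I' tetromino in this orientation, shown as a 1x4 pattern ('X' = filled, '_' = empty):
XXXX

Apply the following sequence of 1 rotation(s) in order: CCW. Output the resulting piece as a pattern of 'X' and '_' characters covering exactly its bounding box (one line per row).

Answer: X
X
X
X

Derivation:
Start:
XXXX
After rotation 1 (CCW):
X
X
X
X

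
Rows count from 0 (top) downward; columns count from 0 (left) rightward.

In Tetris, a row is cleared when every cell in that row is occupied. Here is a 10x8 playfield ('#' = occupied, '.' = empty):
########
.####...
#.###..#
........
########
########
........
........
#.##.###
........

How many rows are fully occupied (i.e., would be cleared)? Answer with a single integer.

Answer: 3

Derivation:
Check each row:
  row 0: 0 empty cells -> FULL (clear)
  row 1: 4 empty cells -> not full
  row 2: 3 empty cells -> not full
  row 3: 8 empty cells -> not full
  row 4: 0 empty cells -> FULL (clear)
  row 5: 0 empty cells -> FULL (clear)
  row 6: 8 empty cells -> not full
  row 7: 8 empty cells -> not full
  row 8: 2 empty cells -> not full
  row 9: 8 empty cells -> not full
Total rows cleared: 3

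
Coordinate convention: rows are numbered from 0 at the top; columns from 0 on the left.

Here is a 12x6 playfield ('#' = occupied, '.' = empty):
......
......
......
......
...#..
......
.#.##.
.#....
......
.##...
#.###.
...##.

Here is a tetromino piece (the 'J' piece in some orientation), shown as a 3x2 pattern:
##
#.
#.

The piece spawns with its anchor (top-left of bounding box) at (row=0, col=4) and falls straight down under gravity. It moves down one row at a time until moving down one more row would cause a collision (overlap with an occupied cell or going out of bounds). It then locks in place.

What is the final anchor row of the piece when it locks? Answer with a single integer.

Spawn at (row=0, col=4). Try each row:
  row 0: fits
  row 1: fits
  row 2: fits
  row 3: fits
  row 4: blocked -> lock at row 3

Answer: 3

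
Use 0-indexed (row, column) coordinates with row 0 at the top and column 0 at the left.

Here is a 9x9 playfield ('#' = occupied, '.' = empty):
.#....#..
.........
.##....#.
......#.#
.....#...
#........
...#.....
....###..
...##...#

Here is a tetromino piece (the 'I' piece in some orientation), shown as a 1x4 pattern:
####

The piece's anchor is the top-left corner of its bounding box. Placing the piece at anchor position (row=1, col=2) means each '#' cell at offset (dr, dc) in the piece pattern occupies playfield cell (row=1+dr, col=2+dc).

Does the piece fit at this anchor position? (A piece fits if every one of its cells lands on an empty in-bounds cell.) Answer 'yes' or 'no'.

Answer: yes

Derivation:
Check each piece cell at anchor (1, 2):
  offset (0,0) -> (1,2): empty -> OK
  offset (0,1) -> (1,3): empty -> OK
  offset (0,2) -> (1,4): empty -> OK
  offset (0,3) -> (1,5): empty -> OK
All cells valid: yes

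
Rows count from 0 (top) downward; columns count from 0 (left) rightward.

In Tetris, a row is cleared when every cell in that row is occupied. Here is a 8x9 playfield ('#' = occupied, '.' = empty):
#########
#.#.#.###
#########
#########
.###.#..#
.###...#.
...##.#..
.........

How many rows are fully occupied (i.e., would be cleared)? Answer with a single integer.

Answer: 3

Derivation:
Check each row:
  row 0: 0 empty cells -> FULL (clear)
  row 1: 3 empty cells -> not full
  row 2: 0 empty cells -> FULL (clear)
  row 3: 0 empty cells -> FULL (clear)
  row 4: 4 empty cells -> not full
  row 5: 5 empty cells -> not full
  row 6: 6 empty cells -> not full
  row 7: 9 empty cells -> not full
Total rows cleared: 3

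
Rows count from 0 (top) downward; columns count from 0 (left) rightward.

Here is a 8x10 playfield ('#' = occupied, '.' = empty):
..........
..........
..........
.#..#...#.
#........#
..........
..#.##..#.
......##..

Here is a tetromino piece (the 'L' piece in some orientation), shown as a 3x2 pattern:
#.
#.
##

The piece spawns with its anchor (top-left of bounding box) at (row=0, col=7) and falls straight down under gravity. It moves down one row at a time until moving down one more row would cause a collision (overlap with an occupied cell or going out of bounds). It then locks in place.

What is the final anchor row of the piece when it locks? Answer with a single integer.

Spawn at (row=0, col=7). Try each row:
  row 0: fits
  row 1: blocked -> lock at row 0

Answer: 0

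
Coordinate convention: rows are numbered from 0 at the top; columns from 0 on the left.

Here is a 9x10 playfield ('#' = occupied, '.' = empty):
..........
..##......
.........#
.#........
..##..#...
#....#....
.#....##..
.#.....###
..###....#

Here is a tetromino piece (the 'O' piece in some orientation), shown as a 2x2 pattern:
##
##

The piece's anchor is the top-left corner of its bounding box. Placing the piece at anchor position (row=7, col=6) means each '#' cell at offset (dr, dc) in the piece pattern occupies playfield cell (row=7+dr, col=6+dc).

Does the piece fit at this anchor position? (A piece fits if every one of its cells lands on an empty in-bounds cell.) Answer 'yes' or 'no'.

Answer: no

Derivation:
Check each piece cell at anchor (7, 6):
  offset (0,0) -> (7,6): empty -> OK
  offset (0,1) -> (7,7): occupied ('#') -> FAIL
  offset (1,0) -> (8,6): empty -> OK
  offset (1,1) -> (8,7): empty -> OK
All cells valid: no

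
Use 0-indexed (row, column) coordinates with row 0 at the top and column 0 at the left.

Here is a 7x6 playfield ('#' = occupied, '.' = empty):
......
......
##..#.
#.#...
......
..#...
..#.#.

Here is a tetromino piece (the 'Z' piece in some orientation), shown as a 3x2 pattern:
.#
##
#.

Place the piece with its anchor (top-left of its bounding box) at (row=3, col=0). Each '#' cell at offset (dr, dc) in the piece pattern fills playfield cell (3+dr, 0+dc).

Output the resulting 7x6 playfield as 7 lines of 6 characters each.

Fill (3+0,0+1) = (3,1)
Fill (3+1,0+0) = (4,0)
Fill (3+1,0+1) = (4,1)
Fill (3+2,0+0) = (5,0)

Answer: ......
......
##..#.
###...
##....
#.#...
..#.#.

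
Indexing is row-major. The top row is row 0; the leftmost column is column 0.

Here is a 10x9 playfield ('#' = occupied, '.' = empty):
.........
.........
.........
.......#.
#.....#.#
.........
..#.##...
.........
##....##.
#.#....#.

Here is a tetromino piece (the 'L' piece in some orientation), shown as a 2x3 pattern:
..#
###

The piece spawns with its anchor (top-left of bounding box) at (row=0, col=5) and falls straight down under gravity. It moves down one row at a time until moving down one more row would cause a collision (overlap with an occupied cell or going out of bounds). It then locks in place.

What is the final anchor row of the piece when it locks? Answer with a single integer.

Answer: 1

Derivation:
Spawn at (row=0, col=5). Try each row:
  row 0: fits
  row 1: fits
  row 2: blocked -> lock at row 1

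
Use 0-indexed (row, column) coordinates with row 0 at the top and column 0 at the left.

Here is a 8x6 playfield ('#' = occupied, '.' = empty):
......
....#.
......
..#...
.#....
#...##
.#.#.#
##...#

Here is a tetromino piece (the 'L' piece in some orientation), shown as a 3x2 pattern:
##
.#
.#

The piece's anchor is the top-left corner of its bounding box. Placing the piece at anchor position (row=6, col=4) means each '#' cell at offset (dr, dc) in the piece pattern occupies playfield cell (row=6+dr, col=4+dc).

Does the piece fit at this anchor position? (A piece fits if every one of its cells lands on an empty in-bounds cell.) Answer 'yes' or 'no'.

Check each piece cell at anchor (6, 4):
  offset (0,0) -> (6,4): empty -> OK
  offset (0,1) -> (6,5): occupied ('#') -> FAIL
  offset (1,1) -> (7,5): occupied ('#') -> FAIL
  offset (2,1) -> (8,5): out of bounds -> FAIL
All cells valid: no

Answer: no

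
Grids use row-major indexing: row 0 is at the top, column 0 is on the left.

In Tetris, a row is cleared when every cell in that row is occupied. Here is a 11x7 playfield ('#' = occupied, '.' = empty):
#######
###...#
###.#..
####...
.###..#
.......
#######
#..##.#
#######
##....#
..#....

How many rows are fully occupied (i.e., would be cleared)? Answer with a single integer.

Answer: 3

Derivation:
Check each row:
  row 0: 0 empty cells -> FULL (clear)
  row 1: 3 empty cells -> not full
  row 2: 3 empty cells -> not full
  row 3: 3 empty cells -> not full
  row 4: 3 empty cells -> not full
  row 5: 7 empty cells -> not full
  row 6: 0 empty cells -> FULL (clear)
  row 7: 3 empty cells -> not full
  row 8: 0 empty cells -> FULL (clear)
  row 9: 4 empty cells -> not full
  row 10: 6 empty cells -> not full
Total rows cleared: 3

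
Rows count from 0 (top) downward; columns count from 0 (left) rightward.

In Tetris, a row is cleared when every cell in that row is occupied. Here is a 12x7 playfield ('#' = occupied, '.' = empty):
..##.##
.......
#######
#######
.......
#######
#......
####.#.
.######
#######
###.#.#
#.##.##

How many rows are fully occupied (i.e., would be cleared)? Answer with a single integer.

Answer: 4

Derivation:
Check each row:
  row 0: 3 empty cells -> not full
  row 1: 7 empty cells -> not full
  row 2: 0 empty cells -> FULL (clear)
  row 3: 0 empty cells -> FULL (clear)
  row 4: 7 empty cells -> not full
  row 5: 0 empty cells -> FULL (clear)
  row 6: 6 empty cells -> not full
  row 7: 2 empty cells -> not full
  row 8: 1 empty cell -> not full
  row 9: 0 empty cells -> FULL (clear)
  row 10: 2 empty cells -> not full
  row 11: 2 empty cells -> not full
Total rows cleared: 4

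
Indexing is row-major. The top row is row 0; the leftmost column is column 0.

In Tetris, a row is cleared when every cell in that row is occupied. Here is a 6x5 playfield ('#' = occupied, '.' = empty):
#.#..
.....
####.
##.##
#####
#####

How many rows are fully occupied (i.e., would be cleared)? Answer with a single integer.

Check each row:
  row 0: 3 empty cells -> not full
  row 1: 5 empty cells -> not full
  row 2: 1 empty cell -> not full
  row 3: 1 empty cell -> not full
  row 4: 0 empty cells -> FULL (clear)
  row 5: 0 empty cells -> FULL (clear)
Total rows cleared: 2

Answer: 2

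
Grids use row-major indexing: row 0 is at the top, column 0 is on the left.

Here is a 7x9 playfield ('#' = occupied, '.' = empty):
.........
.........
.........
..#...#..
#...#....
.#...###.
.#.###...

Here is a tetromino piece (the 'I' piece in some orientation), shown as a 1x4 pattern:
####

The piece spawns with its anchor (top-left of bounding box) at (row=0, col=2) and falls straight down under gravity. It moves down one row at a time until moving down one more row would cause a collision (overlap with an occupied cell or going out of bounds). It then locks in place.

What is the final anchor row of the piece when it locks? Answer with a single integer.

Spawn at (row=0, col=2). Try each row:
  row 0: fits
  row 1: fits
  row 2: fits
  row 3: blocked -> lock at row 2

Answer: 2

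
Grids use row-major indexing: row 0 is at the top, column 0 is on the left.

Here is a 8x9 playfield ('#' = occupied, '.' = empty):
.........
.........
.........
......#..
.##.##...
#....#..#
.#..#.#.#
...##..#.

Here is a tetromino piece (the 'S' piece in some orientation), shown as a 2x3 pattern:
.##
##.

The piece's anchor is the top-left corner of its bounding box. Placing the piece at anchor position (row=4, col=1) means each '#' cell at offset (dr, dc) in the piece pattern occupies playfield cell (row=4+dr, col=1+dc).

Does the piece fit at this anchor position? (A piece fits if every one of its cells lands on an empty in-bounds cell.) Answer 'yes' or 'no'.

Check each piece cell at anchor (4, 1):
  offset (0,1) -> (4,2): occupied ('#') -> FAIL
  offset (0,2) -> (4,3): empty -> OK
  offset (1,0) -> (5,1): empty -> OK
  offset (1,1) -> (5,2): empty -> OK
All cells valid: no

Answer: no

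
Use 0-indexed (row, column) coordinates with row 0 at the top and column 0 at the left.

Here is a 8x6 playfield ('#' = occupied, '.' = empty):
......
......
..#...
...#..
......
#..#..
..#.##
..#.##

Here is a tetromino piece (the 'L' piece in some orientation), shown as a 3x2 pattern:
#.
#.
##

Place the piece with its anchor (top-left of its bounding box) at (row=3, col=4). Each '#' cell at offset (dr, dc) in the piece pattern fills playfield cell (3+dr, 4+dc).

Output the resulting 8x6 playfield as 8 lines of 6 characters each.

Answer: ......
......
..#...
...##.
....#.
#..###
..#.##
..#.##

Derivation:
Fill (3+0,4+0) = (3,4)
Fill (3+1,4+0) = (4,4)
Fill (3+2,4+0) = (5,4)
Fill (3+2,4+1) = (5,5)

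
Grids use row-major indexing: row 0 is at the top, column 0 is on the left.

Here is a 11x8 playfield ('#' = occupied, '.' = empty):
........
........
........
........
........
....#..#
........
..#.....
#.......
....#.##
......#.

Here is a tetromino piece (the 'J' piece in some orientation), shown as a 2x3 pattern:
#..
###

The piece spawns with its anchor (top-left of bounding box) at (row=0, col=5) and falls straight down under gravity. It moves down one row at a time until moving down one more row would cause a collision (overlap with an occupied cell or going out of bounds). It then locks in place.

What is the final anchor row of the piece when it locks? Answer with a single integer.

Answer: 3

Derivation:
Spawn at (row=0, col=5). Try each row:
  row 0: fits
  row 1: fits
  row 2: fits
  row 3: fits
  row 4: blocked -> lock at row 3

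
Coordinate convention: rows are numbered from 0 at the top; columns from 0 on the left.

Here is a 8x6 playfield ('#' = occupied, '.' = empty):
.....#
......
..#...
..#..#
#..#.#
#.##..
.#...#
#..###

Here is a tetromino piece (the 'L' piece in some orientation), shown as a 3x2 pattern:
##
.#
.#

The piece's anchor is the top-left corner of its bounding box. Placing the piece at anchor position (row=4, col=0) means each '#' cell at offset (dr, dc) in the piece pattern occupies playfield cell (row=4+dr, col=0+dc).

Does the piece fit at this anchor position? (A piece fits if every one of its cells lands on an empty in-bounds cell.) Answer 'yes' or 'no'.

Answer: no

Derivation:
Check each piece cell at anchor (4, 0):
  offset (0,0) -> (4,0): occupied ('#') -> FAIL
  offset (0,1) -> (4,1): empty -> OK
  offset (1,1) -> (5,1): empty -> OK
  offset (2,1) -> (6,1): occupied ('#') -> FAIL
All cells valid: no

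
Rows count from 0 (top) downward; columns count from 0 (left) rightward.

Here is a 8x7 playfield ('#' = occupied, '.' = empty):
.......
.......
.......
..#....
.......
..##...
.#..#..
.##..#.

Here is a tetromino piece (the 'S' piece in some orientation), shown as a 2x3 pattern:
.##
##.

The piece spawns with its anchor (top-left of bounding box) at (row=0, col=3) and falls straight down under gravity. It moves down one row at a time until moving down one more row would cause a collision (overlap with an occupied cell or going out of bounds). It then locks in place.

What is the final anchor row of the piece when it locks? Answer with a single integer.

Answer: 3

Derivation:
Spawn at (row=0, col=3). Try each row:
  row 0: fits
  row 1: fits
  row 2: fits
  row 3: fits
  row 4: blocked -> lock at row 3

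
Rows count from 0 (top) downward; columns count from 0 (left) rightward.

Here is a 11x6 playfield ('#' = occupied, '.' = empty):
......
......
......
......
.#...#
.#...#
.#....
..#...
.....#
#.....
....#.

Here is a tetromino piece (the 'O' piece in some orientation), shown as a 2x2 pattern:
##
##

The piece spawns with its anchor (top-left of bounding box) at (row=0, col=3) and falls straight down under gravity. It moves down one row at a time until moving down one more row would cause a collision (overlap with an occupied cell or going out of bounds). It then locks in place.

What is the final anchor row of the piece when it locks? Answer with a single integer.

Answer: 8

Derivation:
Spawn at (row=0, col=3). Try each row:
  row 0: fits
  row 1: fits
  row 2: fits
  row 3: fits
  row 4: fits
  row 5: fits
  row 6: fits
  row 7: fits
  row 8: fits
  row 9: blocked -> lock at row 8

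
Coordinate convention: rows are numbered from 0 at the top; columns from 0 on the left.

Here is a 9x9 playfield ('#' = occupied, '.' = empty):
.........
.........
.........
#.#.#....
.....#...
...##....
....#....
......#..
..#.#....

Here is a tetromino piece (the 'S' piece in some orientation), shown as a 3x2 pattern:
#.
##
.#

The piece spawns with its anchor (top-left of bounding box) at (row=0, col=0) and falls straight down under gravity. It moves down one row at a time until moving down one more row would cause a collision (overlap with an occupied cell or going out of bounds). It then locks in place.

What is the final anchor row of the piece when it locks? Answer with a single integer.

Answer: 1

Derivation:
Spawn at (row=0, col=0). Try each row:
  row 0: fits
  row 1: fits
  row 2: blocked -> lock at row 1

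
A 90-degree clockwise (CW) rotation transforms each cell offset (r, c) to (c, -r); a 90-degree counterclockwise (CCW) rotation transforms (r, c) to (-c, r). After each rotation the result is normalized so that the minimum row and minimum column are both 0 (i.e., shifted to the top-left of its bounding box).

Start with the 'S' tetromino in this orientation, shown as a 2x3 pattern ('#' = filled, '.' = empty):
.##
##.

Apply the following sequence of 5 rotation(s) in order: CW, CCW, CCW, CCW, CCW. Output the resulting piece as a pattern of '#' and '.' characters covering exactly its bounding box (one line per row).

Answer: #.
##
.#

Derivation:
Start:
.##
##.
After rotation 1 (CW):
#.
##
.#
After rotation 2 (CCW):
.##
##.
After rotation 3 (CCW):
#.
##
.#
After rotation 4 (CCW):
.##
##.
After rotation 5 (CCW):
#.
##
.#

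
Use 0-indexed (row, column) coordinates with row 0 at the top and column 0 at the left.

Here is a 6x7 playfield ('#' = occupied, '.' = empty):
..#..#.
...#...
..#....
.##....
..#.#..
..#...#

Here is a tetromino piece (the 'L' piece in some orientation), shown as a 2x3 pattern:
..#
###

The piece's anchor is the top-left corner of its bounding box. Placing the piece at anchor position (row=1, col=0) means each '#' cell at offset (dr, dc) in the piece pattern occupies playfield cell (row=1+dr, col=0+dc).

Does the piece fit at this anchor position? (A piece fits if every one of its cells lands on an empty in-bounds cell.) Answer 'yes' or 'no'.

Answer: no

Derivation:
Check each piece cell at anchor (1, 0):
  offset (0,2) -> (1,2): empty -> OK
  offset (1,0) -> (2,0): empty -> OK
  offset (1,1) -> (2,1): empty -> OK
  offset (1,2) -> (2,2): occupied ('#') -> FAIL
All cells valid: no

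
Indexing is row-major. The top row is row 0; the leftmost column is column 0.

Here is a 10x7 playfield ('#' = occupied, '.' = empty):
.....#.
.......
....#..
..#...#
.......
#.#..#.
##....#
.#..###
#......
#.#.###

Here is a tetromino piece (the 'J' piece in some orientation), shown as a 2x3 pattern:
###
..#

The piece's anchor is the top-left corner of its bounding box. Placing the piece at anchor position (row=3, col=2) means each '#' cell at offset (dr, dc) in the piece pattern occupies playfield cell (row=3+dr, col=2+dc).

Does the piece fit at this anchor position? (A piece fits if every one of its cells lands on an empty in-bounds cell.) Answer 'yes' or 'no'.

Answer: no

Derivation:
Check each piece cell at anchor (3, 2):
  offset (0,0) -> (3,2): occupied ('#') -> FAIL
  offset (0,1) -> (3,3): empty -> OK
  offset (0,2) -> (3,4): empty -> OK
  offset (1,2) -> (4,4): empty -> OK
All cells valid: no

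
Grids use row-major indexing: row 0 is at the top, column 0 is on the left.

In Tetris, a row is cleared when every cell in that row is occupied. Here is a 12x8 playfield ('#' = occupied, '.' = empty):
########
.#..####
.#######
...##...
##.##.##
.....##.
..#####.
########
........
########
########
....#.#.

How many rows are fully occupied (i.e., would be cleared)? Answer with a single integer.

Check each row:
  row 0: 0 empty cells -> FULL (clear)
  row 1: 3 empty cells -> not full
  row 2: 1 empty cell -> not full
  row 3: 6 empty cells -> not full
  row 4: 2 empty cells -> not full
  row 5: 6 empty cells -> not full
  row 6: 3 empty cells -> not full
  row 7: 0 empty cells -> FULL (clear)
  row 8: 8 empty cells -> not full
  row 9: 0 empty cells -> FULL (clear)
  row 10: 0 empty cells -> FULL (clear)
  row 11: 6 empty cells -> not full
Total rows cleared: 4

Answer: 4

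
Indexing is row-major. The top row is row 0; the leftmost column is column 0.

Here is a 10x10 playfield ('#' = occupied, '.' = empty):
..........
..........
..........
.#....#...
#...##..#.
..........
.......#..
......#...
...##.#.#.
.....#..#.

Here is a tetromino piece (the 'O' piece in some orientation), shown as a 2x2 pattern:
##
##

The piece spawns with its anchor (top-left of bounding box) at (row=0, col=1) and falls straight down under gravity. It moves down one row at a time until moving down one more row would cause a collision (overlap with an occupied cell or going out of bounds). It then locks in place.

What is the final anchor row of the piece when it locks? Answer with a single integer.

Spawn at (row=0, col=1). Try each row:
  row 0: fits
  row 1: fits
  row 2: blocked -> lock at row 1

Answer: 1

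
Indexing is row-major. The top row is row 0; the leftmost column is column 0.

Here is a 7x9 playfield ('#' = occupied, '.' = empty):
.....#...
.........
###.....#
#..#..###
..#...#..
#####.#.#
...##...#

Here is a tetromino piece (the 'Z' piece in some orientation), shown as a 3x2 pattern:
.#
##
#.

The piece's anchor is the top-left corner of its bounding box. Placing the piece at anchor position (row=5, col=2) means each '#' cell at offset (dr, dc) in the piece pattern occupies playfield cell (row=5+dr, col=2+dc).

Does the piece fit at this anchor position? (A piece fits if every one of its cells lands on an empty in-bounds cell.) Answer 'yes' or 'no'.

Answer: no

Derivation:
Check each piece cell at anchor (5, 2):
  offset (0,1) -> (5,3): occupied ('#') -> FAIL
  offset (1,0) -> (6,2): empty -> OK
  offset (1,1) -> (6,3): occupied ('#') -> FAIL
  offset (2,0) -> (7,2): out of bounds -> FAIL
All cells valid: no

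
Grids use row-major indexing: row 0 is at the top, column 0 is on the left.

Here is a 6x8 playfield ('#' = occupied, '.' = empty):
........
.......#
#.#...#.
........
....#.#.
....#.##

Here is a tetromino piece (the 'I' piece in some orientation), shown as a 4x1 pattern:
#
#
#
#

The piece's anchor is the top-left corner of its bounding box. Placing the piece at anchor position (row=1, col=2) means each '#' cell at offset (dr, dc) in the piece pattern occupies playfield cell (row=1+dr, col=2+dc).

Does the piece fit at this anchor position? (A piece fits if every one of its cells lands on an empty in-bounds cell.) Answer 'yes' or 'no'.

Check each piece cell at anchor (1, 2):
  offset (0,0) -> (1,2): empty -> OK
  offset (1,0) -> (2,2): occupied ('#') -> FAIL
  offset (2,0) -> (3,2): empty -> OK
  offset (3,0) -> (4,2): empty -> OK
All cells valid: no

Answer: no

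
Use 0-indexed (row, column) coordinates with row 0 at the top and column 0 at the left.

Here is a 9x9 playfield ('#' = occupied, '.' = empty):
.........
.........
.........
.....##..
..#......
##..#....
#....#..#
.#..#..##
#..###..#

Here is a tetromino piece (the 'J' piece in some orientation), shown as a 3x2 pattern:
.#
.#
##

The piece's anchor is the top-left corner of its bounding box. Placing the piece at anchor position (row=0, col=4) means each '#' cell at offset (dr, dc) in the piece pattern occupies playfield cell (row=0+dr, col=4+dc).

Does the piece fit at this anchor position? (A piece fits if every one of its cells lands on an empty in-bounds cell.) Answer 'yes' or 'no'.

Answer: yes

Derivation:
Check each piece cell at anchor (0, 4):
  offset (0,1) -> (0,5): empty -> OK
  offset (1,1) -> (1,5): empty -> OK
  offset (2,0) -> (2,4): empty -> OK
  offset (2,1) -> (2,5): empty -> OK
All cells valid: yes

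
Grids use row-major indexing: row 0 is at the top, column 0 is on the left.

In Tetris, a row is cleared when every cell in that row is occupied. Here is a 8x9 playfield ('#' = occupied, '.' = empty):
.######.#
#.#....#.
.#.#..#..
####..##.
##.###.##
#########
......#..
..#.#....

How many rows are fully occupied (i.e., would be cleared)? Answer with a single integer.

Check each row:
  row 0: 2 empty cells -> not full
  row 1: 6 empty cells -> not full
  row 2: 6 empty cells -> not full
  row 3: 3 empty cells -> not full
  row 4: 2 empty cells -> not full
  row 5: 0 empty cells -> FULL (clear)
  row 6: 8 empty cells -> not full
  row 7: 7 empty cells -> not full
Total rows cleared: 1

Answer: 1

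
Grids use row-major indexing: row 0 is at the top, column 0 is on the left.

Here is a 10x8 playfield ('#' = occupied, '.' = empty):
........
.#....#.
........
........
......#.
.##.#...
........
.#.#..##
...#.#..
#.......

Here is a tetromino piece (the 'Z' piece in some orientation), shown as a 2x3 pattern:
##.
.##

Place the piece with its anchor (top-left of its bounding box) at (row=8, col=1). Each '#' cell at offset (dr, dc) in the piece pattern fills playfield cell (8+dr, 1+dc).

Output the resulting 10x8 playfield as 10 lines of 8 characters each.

Answer: ........
.#....#.
........
........
......#.
.##.#...
........
.#.#..##
.###.#..
#.##....

Derivation:
Fill (8+0,1+0) = (8,1)
Fill (8+0,1+1) = (8,2)
Fill (8+1,1+1) = (9,2)
Fill (8+1,1+2) = (9,3)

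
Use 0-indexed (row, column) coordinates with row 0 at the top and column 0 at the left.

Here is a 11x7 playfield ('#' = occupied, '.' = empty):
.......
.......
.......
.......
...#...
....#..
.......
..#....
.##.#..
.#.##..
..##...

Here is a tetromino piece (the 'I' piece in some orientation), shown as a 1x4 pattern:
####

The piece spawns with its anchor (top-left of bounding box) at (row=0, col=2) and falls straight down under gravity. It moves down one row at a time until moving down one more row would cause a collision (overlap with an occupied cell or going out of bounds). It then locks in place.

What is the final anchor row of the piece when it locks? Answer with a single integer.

Answer: 3

Derivation:
Spawn at (row=0, col=2). Try each row:
  row 0: fits
  row 1: fits
  row 2: fits
  row 3: fits
  row 4: blocked -> lock at row 3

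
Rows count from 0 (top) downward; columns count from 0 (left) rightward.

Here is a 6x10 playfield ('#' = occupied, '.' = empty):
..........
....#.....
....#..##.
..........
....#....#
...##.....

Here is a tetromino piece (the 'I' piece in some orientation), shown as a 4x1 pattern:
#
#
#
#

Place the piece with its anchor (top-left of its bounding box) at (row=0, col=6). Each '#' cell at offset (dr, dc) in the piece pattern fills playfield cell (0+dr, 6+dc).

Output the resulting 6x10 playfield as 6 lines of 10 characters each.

Fill (0+0,6+0) = (0,6)
Fill (0+1,6+0) = (1,6)
Fill (0+2,6+0) = (2,6)
Fill (0+3,6+0) = (3,6)

Answer: ......#...
....#.#...
....#.###.
......#...
....#....#
...##.....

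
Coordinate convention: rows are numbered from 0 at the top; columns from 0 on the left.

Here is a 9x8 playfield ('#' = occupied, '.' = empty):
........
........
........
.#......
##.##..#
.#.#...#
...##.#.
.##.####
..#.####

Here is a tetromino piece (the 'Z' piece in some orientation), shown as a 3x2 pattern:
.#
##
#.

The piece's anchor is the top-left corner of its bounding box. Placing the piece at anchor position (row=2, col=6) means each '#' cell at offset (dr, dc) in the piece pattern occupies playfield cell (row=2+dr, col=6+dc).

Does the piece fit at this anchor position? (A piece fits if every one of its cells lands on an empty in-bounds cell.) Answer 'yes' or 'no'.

Check each piece cell at anchor (2, 6):
  offset (0,1) -> (2,7): empty -> OK
  offset (1,0) -> (3,6): empty -> OK
  offset (1,1) -> (3,7): empty -> OK
  offset (2,0) -> (4,6): empty -> OK
All cells valid: yes

Answer: yes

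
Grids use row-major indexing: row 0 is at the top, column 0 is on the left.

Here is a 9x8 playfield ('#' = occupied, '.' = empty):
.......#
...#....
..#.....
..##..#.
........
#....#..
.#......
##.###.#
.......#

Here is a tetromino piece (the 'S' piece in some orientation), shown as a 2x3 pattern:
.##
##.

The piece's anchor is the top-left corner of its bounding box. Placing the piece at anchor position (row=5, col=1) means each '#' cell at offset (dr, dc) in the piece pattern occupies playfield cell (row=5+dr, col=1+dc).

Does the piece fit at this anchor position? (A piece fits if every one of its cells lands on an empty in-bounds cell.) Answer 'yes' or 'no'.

Check each piece cell at anchor (5, 1):
  offset (0,1) -> (5,2): empty -> OK
  offset (0,2) -> (5,3): empty -> OK
  offset (1,0) -> (6,1): occupied ('#') -> FAIL
  offset (1,1) -> (6,2): empty -> OK
All cells valid: no

Answer: no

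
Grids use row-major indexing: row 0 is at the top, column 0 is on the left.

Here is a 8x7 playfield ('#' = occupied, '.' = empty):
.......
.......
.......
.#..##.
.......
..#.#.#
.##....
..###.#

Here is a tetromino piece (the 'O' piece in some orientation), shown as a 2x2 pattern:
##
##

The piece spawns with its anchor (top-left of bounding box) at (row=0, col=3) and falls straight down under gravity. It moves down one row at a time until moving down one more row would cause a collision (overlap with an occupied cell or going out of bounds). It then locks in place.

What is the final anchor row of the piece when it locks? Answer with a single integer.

Answer: 1

Derivation:
Spawn at (row=0, col=3). Try each row:
  row 0: fits
  row 1: fits
  row 2: blocked -> lock at row 1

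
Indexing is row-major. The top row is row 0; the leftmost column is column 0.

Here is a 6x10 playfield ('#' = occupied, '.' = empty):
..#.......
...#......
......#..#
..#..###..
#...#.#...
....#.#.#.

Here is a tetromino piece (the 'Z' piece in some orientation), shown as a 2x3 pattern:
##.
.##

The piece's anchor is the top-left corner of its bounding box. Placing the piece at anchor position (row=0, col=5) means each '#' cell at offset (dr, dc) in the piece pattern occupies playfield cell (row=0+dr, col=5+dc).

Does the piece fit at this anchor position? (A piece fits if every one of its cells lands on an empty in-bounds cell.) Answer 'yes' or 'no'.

Check each piece cell at anchor (0, 5):
  offset (0,0) -> (0,5): empty -> OK
  offset (0,1) -> (0,6): empty -> OK
  offset (1,1) -> (1,6): empty -> OK
  offset (1,2) -> (1,7): empty -> OK
All cells valid: yes

Answer: yes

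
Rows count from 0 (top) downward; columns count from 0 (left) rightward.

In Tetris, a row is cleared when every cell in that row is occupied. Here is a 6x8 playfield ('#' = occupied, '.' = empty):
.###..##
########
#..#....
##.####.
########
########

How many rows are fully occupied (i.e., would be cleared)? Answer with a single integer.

Check each row:
  row 0: 3 empty cells -> not full
  row 1: 0 empty cells -> FULL (clear)
  row 2: 6 empty cells -> not full
  row 3: 2 empty cells -> not full
  row 4: 0 empty cells -> FULL (clear)
  row 5: 0 empty cells -> FULL (clear)
Total rows cleared: 3

Answer: 3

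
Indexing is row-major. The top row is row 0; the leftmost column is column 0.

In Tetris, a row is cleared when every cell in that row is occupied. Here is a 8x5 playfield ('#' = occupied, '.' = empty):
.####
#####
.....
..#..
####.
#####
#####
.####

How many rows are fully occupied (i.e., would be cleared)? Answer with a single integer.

Check each row:
  row 0: 1 empty cell -> not full
  row 1: 0 empty cells -> FULL (clear)
  row 2: 5 empty cells -> not full
  row 3: 4 empty cells -> not full
  row 4: 1 empty cell -> not full
  row 5: 0 empty cells -> FULL (clear)
  row 6: 0 empty cells -> FULL (clear)
  row 7: 1 empty cell -> not full
Total rows cleared: 3

Answer: 3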